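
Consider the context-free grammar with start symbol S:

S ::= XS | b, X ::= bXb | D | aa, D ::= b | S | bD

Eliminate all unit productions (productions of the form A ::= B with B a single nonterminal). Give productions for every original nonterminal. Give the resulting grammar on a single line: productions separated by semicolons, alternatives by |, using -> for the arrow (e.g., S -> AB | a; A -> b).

S -> b | XS; D -> b | XS | bD; X -> b | XS | aa | bD | bXb

Unit productions: D->S, X->D.
Unit pairs (A ⇒* B via units): (D,S), (X,D), (X,S).
S: inherits non-unit rules of {S} → XS | b.
D: inherits non-unit rules of {D, S} → XS | b | bD.
X: inherits non-unit rules of {D, S, X} → XS | aa | b | bD | bXb.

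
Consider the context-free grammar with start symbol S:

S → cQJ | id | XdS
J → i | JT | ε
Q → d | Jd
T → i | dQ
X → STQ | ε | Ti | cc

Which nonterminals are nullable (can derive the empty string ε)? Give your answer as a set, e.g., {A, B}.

{J, X}

Directly nullable (have an ε-rule): {J, X}.
Not nullable: Q, S, T — each has a terminal in every rule's right-hand side or depends on a non-nullable symbol.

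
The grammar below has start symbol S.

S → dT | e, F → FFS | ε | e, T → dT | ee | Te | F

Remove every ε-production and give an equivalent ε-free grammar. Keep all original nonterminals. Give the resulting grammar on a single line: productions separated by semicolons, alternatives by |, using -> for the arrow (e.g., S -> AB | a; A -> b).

Nullable set: {F, T}.
S -> dT: T nullable, giving d | dT.
Drop F -> ε.
F -> FFS: F, F nullable, giving FFS | FS | S.
T -> F: F nullable, giving F.
T -> Te: T nullable, giving Te | e.
T -> dT: T nullable, giving d | dT.
Unchanged (no nullable symbols): S -> e; F -> e; T -> ee.

S -> d | e | dT; F -> S | e | FS | FFS; T -> F | d | e | Te | dT | ee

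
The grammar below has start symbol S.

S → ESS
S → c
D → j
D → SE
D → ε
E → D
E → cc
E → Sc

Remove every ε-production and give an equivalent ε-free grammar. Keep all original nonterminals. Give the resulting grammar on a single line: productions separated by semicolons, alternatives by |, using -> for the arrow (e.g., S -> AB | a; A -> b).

Nullable set: {D, E}.
S -> ESS: E nullable, giving ESS | SS.
Drop D -> ε.
D -> SE: E nullable, giving S | SE.
E -> D: D nullable, giving D.
Unchanged (no nullable symbols): S -> c; D -> j; E -> Sc; E -> cc.

S -> c | SS | ESS; D -> S | j | SE; E -> D | Sc | cc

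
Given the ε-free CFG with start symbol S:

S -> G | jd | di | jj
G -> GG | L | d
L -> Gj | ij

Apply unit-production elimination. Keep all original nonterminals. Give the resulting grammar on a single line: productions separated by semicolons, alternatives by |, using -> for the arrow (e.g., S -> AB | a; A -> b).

Unit productions: G->L, S->G.
Unit pairs (A ⇒* B via units): (G,L), (S,G), (S,L).
S: inherits non-unit rules of {G, L, S} → GG | Gj | d | di | ij | jd | jj.
G: inherits non-unit rules of {G, L} → GG | Gj | d | ij.
L: inherits non-unit rules of {L} → Gj | ij.

S -> d | GG | Gj | di | ij | jd | jj; G -> d | GG | Gj | ij; L -> Gj | ij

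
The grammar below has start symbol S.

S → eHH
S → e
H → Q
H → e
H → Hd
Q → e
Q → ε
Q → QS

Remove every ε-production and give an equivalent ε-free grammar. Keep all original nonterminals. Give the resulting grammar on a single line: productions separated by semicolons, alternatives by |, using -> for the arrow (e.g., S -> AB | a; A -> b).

S -> e | eH | eHH; H -> Q | d | e | Hd; Q -> S | e | QS

Nullable set: {H, Q}.
S -> eHH: H, H nullable, giving e | eH | eHH.
H -> Hd: H nullable, giving Hd | d.
H -> Q: Q nullable, giving Q.
Drop Q -> ε.
Q -> QS: Q nullable, giving QS | S.
Unchanged (no nullable symbols): S -> e; H -> e; Q -> e.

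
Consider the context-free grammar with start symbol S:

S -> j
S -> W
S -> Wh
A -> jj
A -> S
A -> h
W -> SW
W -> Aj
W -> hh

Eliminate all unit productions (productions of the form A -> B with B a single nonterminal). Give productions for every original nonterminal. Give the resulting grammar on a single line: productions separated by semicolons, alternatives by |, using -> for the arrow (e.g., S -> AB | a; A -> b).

S -> j | Aj | SW | Wh | hh; A -> h | j | Aj | SW | Wh | hh | jj; W -> Aj | SW | hh

Unit productions: A->S, S->W.
Unit pairs (A ⇒* B via units): (A,S), (A,W), (S,W).
S: inherits non-unit rules of {S, W} → Aj | SW | Wh | hh | j.
A: inherits non-unit rules of {A, S, W} → Aj | SW | Wh | h | hh | j | jj.
W: inherits non-unit rules of {W} → Aj | SW | hh.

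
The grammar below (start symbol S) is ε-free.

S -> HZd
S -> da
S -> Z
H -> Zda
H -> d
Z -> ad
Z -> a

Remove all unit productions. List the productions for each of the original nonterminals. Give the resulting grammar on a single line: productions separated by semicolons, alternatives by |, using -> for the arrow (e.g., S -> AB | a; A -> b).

Unit productions: S->Z.
Unit pairs (A ⇒* B via units): (S,Z).
S: inherits non-unit rules of {S, Z} → HZd | a | ad | da.
H: inherits non-unit rules of {H} → Zda | d.
Z: inherits non-unit rules of {Z} → a | ad.

S -> a | ad | da | HZd; H -> d | Zda; Z -> a | ad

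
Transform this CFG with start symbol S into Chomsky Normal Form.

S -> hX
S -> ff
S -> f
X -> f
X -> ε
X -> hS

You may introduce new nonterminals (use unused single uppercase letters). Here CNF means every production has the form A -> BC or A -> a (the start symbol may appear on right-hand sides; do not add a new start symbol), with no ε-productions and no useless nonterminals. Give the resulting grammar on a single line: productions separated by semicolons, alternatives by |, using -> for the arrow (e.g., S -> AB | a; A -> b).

S -> f | h | AA | BX; A -> f; B -> h; X -> f | BS

Nullable: {X}; after ε-elimination: S -> f | h | ff | hX; X -> f | hS.
No unit productions to eliminate.
TERM: introduce A -> f, B -> h and substitute in every rule of length ≥2.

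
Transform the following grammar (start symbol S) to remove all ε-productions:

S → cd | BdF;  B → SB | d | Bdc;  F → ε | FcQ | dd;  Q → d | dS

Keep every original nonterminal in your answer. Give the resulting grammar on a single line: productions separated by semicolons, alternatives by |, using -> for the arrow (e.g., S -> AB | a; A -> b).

Nullable set: {F}.
S -> BdF: F nullable, giving Bd | BdF.
Drop F -> ε.
F -> FcQ: F nullable, giving FcQ | cQ.
Unchanged (no nullable symbols): S -> cd; B -> Bdc; B -> SB; B -> d; F -> dd; Q -> d; Q -> dS.

S -> Bd | cd | BdF; B -> d | SB | Bdc; F -> cQ | dd | FcQ; Q -> d | dS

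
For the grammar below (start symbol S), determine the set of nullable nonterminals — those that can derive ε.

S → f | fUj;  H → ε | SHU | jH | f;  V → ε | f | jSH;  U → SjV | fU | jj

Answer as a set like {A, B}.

{H, V}

Directly nullable (have an ε-rule): {H, V}.
Not nullable: S, U — each has a terminal in every rule's right-hand side or depends on a non-nullable symbol.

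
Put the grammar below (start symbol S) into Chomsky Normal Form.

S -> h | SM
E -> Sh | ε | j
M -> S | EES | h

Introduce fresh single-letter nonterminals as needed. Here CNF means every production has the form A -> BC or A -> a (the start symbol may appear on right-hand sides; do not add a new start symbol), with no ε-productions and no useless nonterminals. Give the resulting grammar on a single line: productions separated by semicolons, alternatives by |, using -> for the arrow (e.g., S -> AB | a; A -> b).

S -> h | SM; A -> h; B -> ES; E -> j | SA; M -> h | EB | ES | SM

Nullable: {E}; after ε-elimination: S -> h | SM; E -> j | Sh; M -> S | h | ES | EES.
After unit-elimination: S -> h | SM; E -> j | Sh; M -> h | ES | SM | EES.
TERM: introduce A -> h and substitute in every rule of length ≥2.
BIN: M -> EES becomes M -> EB, B -> ES.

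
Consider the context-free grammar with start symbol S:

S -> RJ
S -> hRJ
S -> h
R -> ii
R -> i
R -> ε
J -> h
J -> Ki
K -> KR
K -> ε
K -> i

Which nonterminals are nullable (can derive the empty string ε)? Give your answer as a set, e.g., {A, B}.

{K, R}

Directly nullable (have an ε-rule): {K, R}.
Not nullable: J, S — each has a terminal in every rule's right-hand side or depends on a non-nullable symbol.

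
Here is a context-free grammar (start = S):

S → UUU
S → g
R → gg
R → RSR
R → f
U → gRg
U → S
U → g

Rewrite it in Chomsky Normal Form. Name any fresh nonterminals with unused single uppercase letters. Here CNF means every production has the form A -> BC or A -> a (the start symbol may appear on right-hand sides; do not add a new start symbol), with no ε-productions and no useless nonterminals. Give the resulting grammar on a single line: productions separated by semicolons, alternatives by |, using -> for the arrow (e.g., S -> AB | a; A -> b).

S -> g | UC; A -> g; B -> SR; C -> UU; D -> RA; E -> UU; R -> f | AA | RB; U -> g | AD | UE

No ε-productions.
After unit-elimination: S -> g | UUU; R -> f | gg | RSR; U -> g | UUU | gRg.
TERM: introduce A -> g and substitute in every rule of length ≥2.
BIN: R -> RSR becomes R -> RB, B -> SR; S -> UUU becomes S -> UC, C -> UU; U -> ARA becomes U -> AD, D -> RA; U -> UUU becomes U -> UE, E -> UU.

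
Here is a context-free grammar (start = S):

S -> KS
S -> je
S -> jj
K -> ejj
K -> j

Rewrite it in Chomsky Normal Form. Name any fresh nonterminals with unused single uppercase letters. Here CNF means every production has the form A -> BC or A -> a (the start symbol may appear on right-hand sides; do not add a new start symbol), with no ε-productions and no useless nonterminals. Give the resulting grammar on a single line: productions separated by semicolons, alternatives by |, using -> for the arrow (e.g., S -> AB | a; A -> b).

S -> BA | BB | KS; A -> e; B -> j; C -> BB; K -> j | AC

No ε-productions.
No unit productions to eliminate.
TERM: introduce A -> e, B -> j and substitute in every rule of length ≥2.
BIN: K -> ABB becomes K -> AC, C -> BB.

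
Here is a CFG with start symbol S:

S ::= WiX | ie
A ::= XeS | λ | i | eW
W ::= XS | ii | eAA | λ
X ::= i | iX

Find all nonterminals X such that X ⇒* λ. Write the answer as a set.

Directly nullable (have an ε-rule): {A, W}.
Not nullable: S, X — each has a terminal in every rule's right-hand side or depends on a non-nullable symbol.

{A, W}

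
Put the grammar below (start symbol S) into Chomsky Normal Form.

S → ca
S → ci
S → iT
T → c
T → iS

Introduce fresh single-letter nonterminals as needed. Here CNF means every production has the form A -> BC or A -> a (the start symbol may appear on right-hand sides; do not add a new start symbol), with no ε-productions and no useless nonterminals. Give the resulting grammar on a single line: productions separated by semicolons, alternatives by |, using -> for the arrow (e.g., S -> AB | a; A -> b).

S -> AB | AC | CT; A -> c; B -> a; C -> i; T -> c | CS

No ε-productions.
No unit productions to eliminate.
TERM: introduce B -> a, A -> c, C -> i and substitute in every rule of length ≥2.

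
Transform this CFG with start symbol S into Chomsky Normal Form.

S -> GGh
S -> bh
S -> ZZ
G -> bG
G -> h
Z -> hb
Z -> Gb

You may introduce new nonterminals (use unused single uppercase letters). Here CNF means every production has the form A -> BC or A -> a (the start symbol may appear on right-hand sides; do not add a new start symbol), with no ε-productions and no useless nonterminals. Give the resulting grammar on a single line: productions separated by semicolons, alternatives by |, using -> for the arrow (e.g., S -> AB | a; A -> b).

S -> AB | GC | ZZ; A -> b; B -> h; C -> GB; G -> h | AG; Z -> BA | GA

No ε-productions.
No unit productions to eliminate.
TERM: introduce A -> b, B -> h and substitute in every rule of length ≥2.
BIN: S -> GGB becomes S -> GC, C -> GB.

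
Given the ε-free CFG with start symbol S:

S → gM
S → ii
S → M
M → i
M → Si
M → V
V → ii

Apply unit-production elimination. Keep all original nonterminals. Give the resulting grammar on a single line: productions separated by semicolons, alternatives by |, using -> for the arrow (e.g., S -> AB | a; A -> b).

Unit productions: M->V, S->M.
Unit pairs (A ⇒* B via units): (M,V), (S,M), (S,V).
S: inherits non-unit rules of {M, S, V} → Si | gM | i | ii.
M: inherits non-unit rules of {M, V} → Si | i | ii.
V: inherits non-unit rules of {V} → ii.

S -> i | Si | gM | ii; M -> i | Si | ii; V -> ii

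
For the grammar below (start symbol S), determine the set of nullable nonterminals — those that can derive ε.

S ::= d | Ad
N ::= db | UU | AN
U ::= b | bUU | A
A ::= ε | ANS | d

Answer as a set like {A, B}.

{A, N, U}

Directly nullable (have an ε-rule): {A}.
U is nullable via U -> A (every symbol on the right is already known nullable).
N is nullable via N -> UU (every symbol on the right is already known nullable).
Not nullable: S — each has a terminal in every rule's right-hand side or depends on a non-nullable symbol.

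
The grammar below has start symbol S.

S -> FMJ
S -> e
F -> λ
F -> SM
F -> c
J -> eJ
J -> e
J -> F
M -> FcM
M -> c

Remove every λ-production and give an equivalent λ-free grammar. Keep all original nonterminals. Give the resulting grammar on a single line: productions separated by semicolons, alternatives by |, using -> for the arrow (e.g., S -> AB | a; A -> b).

S -> M | e | FM | MJ | FMJ; F -> c | SM; J -> F | e | eJ; M -> c | cM | FcM

Nullable set: {F, J}.
S -> FMJ: F, J nullable, giving FM | FMJ | M | MJ.
Drop F -> λ.
J -> F: F nullable, giving F.
J -> eJ: J nullable, giving e | eJ.
M -> FcM: F nullable, giving FcM | cM.
Unchanged (no nullable symbols): S -> e; F -> SM; F -> c; J -> e; M -> c.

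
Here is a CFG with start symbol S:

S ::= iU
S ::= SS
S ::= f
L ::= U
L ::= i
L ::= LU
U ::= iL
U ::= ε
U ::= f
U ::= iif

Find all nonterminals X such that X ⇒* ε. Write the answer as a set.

Directly nullable (have an ε-rule): {U}.
L is nullable via L -> U (every symbol on the right is already known nullable).
Not nullable: S — each has a terminal in every rule's right-hand side or depends on a non-nullable symbol.

{L, U}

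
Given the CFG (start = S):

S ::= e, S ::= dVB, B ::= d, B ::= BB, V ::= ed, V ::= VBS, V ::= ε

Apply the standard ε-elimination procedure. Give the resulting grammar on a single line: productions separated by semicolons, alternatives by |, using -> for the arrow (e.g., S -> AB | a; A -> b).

S -> e | dB | dVB; B -> d | BB; V -> BS | ed | VBS

Nullable set: {V}.
S -> dVB: V nullable, giving dB | dVB.
Drop V -> ε.
V -> VBS: V nullable, giving BS | VBS.
Unchanged (no nullable symbols): S -> e; B -> BB; B -> d; V -> ed.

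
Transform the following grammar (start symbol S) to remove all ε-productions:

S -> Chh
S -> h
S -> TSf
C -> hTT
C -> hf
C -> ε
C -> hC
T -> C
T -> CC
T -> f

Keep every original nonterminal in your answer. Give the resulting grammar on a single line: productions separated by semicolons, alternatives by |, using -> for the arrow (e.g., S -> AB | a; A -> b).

S -> h | Sf | hh | Chh | TSf; C -> h | hC | hT | hf | hTT; T -> C | f | CC

Nullable set: {C, T}.
S -> Chh: C nullable, giving Chh | hh.
S -> TSf: T nullable, giving Sf | TSf.
Drop C -> ε.
C -> hC: C nullable, giving h | hC.
C -> hTT: T, T nullable, giving h | hT | hTT.
T -> C: C nullable, giving C.
T -> CC: C, C nullable, giving C | CC.
Unchanged (no nullable symbols): S -> h; C -> hf; T -> f.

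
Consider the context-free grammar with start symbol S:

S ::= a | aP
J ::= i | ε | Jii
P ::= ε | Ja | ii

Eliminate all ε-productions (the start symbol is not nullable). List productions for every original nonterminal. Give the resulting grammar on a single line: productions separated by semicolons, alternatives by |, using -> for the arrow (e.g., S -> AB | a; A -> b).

Nullable set: {J, P}.
S -> aP: P nullable, giving a | aP.
Drop J -> ε.
J -> Jii: J nullable, giving Jii | ii.
Drop P -> ε.
P -> Ja: J nullable, giving Ja | a.
Unchanged (no nullable symbols): S -> a; J -> i; P -> ii.

S -> a | aP; J -> i | ii | Jii; P -> a | Ja | ii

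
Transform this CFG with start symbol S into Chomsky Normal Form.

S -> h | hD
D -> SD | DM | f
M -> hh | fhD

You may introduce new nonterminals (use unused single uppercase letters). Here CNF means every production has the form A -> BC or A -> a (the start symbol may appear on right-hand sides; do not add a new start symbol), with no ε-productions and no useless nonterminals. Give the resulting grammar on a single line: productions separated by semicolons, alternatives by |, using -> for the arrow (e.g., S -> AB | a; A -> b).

S -> h | BD; A -> f; B -> h; C -> BD; D -> f | DM | SD; M -> AC | BB

No ε-productions.
No unit productions to eliminate.
TERM: introduce A -> f, B -> h and substitute in every rule of length ≥2.
BIN: M -> ABD becomes M -> AC, C -> BD.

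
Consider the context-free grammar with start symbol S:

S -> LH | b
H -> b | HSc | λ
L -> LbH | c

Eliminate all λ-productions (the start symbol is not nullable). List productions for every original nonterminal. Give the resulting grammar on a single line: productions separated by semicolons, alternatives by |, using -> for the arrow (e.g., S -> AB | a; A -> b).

Nullable set: {H}.
S -> LH: H nullable, giving L | LH.
Drop H -> λ.
H -> HSc: H nullable, giving HSc | Sc.
L -> LbH: H nullable, giving Lb | LbH.
Unchanged (no nullable symbols): S -> b; H -> b; L -> c.

S -> L | b | LH; H -> b | Sc | HSc; L -> c | Lb | LbH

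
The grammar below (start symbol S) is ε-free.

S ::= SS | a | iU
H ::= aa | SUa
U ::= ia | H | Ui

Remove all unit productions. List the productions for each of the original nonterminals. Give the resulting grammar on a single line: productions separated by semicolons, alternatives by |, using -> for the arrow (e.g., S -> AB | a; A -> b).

S -> a | SS | iU; H -> aa | SUa; U -> Ui | aa | ia | SUa

Unit productions: U->H.
Unit pairs (A ⇒* B via units): (U,H).
S: inherits non-unit rules of {S} → SS | a | iU.
H: inherits non-unit rules of {H} → SUa | aa.
U: inherits non-unit rules of {H, U} → SUa | Ui | aa | ia.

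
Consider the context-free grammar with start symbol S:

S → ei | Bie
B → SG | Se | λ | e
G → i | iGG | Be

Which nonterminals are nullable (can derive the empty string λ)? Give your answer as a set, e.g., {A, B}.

{B}

Directly nullable (have an ε-rule): {B}.
Not nullable: G, S — each has a terminal in every rule's right-hand side or depends on a non-nullable symbol.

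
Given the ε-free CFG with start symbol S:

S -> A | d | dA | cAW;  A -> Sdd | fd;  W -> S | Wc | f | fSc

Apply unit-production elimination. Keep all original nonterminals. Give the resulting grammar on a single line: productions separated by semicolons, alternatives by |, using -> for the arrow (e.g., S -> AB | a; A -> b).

S -> d | dA | fd | Sdd | cAW; A -> fd | Sdd; W -> d | f | Wc | dA | fd | Sdd | cAW | fSc

Unit productions: S->A, W->S.
Unit pairs (A ⇒* B via units): (S,A), (W,A), (W,S).
S: inherits non-unit rules of {A, S} → Sdd | cAW | d | dA | fd.
A: inherits non-unit rules of {A} → Sdd | fd.
W: inherits non-unit rules of {A, S, W} → Sdd | Wc | cAW | d | dA | f | fSc | fd.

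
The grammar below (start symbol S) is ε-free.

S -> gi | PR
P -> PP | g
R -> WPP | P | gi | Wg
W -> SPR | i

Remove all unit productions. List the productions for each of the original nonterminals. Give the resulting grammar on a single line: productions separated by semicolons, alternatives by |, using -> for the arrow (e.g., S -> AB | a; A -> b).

Unit productions: R->P.
Unit pairs (A ⇒* B via units): (R,P).
S: inherits non-unit rules of {S} → PR | gi.
P: inherits non-unit rules of {P} → PP | g.
R: inherits non-unit rules of {P, R} → PP | WPP | Wg | g | gi.
W: inherits non-unit rules of {W} → SPR | i.

S -> PR | gi; P -> g | PP; R -> g | PP | Wg | gi | WPP; W -> i | SPR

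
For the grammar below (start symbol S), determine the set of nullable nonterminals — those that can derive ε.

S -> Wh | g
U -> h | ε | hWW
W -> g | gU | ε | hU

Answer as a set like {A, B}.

{U, W}

Directly nullable (have an ε-rule): {U, W}.
Not nullable: S — each has a terminal in every rule's right-hand side or depends on a non-nullable symbol.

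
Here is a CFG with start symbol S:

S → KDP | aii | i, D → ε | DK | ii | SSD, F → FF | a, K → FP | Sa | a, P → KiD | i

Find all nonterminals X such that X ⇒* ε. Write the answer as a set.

Directly nullable (have an ε-rule): {D}.
Not nullable: F, K, P, S — each has a terminal in every rule's right-hand side or depends on a non-nullable symbol.

{D}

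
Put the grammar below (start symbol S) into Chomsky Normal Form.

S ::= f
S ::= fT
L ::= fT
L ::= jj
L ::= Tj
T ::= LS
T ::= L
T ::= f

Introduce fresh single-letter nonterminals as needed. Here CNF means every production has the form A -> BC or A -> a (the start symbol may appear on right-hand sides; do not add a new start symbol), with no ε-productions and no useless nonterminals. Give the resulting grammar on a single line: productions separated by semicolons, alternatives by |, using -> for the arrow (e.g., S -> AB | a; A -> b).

No ε-productions.
After unit-elimination: S -> f | fT; L -> Tj | fT | jj; T -> f | LS | Tj | fT | jj.
TERM: introduce B -> f, A -> j and substitute in every rule of length ≥2.

S -> f | BT; A -> j; B -> f; L -> AA | BT | TA; T -> f | AA | BT | LS | TA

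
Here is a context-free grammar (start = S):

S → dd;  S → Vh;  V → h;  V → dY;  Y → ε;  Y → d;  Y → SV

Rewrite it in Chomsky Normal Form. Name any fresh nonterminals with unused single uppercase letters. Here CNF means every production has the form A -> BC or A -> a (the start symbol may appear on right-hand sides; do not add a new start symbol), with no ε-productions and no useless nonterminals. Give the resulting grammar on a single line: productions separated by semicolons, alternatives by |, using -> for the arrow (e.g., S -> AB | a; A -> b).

S -> BB | VA; A -> h; B -> d; V -> d | h | BY; Y -> d | SV

Nullable: {Y}; after ε-elimination: S -> Vh | dd; V -> d | h | dY; Y -> d | SV.
No unit productions to eliminate.
TERM: introduce B -> d, A -> h and substitute in every rule of length ≥2.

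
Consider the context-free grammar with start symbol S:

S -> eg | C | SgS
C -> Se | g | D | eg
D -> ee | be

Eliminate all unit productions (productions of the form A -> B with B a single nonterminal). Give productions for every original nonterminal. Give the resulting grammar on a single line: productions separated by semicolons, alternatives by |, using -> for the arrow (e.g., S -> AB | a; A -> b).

Unit productions: C->D, S->C.
Unit pairs (A ⇒* B via units): (C,D), (S,C), (S,D).
S: inherits non-unit rules of {C, D, S} → Se | SgS | be | ee | eg | g.
C: inherits non-unit rules of {C, D} → Se | be | ee | eg | g.
D: inherits non-unit rules of {D} → be | ee.

S -> g | Se | be | ee | eg | SgS; C -> g | Se | be | ee | eg; D -> be | ee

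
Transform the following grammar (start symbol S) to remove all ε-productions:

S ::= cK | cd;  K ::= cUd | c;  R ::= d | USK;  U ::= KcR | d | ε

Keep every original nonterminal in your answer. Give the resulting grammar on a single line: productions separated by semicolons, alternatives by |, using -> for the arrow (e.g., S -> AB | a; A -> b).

Nullable set: {U}.
K -> cUd: U nullable, giving cUd | cd.
R -> USK: U nullable, giving SK | USK.
Drop U -> ε.
Unchanged (no nullable symbols): S -> cK; S -> cd; K -> c; R -> d; U -> KcR; U -> d.

S -> cK | cd; K -> c | cd | cUd; R -> d | SK | USK; U -> d | KcR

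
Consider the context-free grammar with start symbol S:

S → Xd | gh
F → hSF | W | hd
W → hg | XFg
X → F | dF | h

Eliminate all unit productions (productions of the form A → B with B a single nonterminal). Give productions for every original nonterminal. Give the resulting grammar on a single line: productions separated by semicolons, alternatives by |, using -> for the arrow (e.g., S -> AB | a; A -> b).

S -> Xd | gh; F -> hd | hg | XFg | hSF; W -> hg | XFg; X -> h | dF | hd | hg | XFg | hSF

Unit productions: F->W, X->F.
Unit pairs (A ⇒* B via units): (F,W), (X,F), (X,W).
S: inherits non-unit rules of {S} → Xd | gh.
F: inherits non-unit rules of {F, W} → XFg | hSF | hd | hg.
W: inherits non-unit rules of {W} → XFg | hg.
X: inherits non-unit rules of {F, W, X} → XFg | dF | h | hSF | hd | hg.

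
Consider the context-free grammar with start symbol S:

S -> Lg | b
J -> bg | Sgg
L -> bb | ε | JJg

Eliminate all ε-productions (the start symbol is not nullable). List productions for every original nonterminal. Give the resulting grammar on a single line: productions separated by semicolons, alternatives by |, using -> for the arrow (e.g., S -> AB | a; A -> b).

Nullable set: {L}.
S -> Lg: L nullable, giving Lg | g.
Drop L -> ε.
Unchanged (no nullable symbols): S -> b; J -> Sgg; J -> bg; L -> JJg; L -> bb.

S -> b | g | Lg; J -> bg | Sgg; L -> bb | JJg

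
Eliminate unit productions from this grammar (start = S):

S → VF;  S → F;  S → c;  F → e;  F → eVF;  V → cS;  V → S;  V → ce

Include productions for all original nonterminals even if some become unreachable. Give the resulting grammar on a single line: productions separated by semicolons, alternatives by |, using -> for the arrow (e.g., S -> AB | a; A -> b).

S -> c | e | VF | eVF; F -> e | eVF; V -> c | e | VF | cS | ce | eVF

Unit productions: S->F, V->S.
Unit pairs (A ⇒* B via units): (S,F), (V,F), (V,S).
S: inherits non-unit rules of {F, S} → VF | c | e | eVF.
F: inherits non-unit rules of {F} → e | eVF.
V: inherits non-unit rules of {F, S, V} → VF | c | cS | ce | e | eVF.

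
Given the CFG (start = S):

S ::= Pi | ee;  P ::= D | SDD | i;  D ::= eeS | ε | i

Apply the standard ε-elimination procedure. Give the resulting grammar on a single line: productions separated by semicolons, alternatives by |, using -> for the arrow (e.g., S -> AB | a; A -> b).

S -> i | Pi | ee; D -> i | eeS; P -> D | S | i | SD | SDD

Nullable set: {D, P}.
S -> Pi: P nullable, giving Pi | i.
Drop D -> ε.
P -> D: D nullable, giving D.
P -> SDD: D, D nullable, giving S | SD | SDD.
Unchanged (no nullable symbols): S -> ee; D -> eeS; D -> i; P -> i.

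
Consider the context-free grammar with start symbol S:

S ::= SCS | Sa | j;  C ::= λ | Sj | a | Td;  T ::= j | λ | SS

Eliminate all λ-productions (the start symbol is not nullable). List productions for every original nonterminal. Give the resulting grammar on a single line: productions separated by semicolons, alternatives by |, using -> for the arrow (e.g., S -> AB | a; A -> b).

Nullable set: {C, T}.
S -> SCS: C nullable, giving SCS | SS.
Drop C -> λ.
C -> Td: T nullable, giving Td | d.
Drop T -> λ.
Unchanged (no nullable symbols): S -> Sa; S -> j; C -> Sj; C -> a; T -> SS; T -> j.

S -> j | SS | Sa | SCS; C -> a | d | Sj | Td; T -> j | SS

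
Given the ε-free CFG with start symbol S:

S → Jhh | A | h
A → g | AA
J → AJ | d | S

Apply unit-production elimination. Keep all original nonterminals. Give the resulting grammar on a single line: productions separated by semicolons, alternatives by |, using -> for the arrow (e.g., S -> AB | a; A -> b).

S -> g | h | AA | Jhh; A -> g | AA; J -> d | g | h | AA | AJ | Jhh

Unit productions: J->S, S->A.
Unit pairs (A ⇒* B via units): (J,A), (J,S), (S,A).
S: inherits non-unit rules of {A, S} → AA | Jhh | g | h.
A: inherits non-unit rules of {A} → AA | g.
J: inherits non-unit rules of {A, J, S} → AA | AJ | Jhh | d | g | h.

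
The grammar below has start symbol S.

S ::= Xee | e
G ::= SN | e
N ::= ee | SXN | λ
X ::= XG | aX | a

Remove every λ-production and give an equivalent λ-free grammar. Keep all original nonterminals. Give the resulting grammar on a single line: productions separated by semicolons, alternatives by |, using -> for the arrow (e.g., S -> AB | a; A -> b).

Nullable set: {N}.
G -> SN: N nullable, giving S | SN.
Drop N -> λ.
N -> SXN: N nullable, giving SX | SXN.
Unchanged (no nullable symbols): S -> Xee; S -> e; G -> e; N -> ee; X -> XG; X -> a; X -> aX.

S -> e | Xee; G -> S | e | SN; N -> SX | ee | SXN; X -> a | XG | aX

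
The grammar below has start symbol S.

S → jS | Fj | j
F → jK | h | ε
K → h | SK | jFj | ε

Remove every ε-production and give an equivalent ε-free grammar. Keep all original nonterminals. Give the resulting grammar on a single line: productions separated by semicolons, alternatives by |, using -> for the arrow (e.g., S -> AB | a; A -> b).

S -> j | Fj | jS; F -> h | j | jK; K -> S | h | SK | jj | jFj

Nullable set: {F, K}.
S -> Fj: F nullable, giving Fj | j.
Drop F -> ε.
F -> jK: K nullable, giving j | jK.
Drop K -> ε.
K -> SK: K nullable, giving S | SK.
K -> jFj: F nullable, giving jFj | jj.
Unchanged (no nullable symbols): S -> j; S -> jS; F -> h; K -> h.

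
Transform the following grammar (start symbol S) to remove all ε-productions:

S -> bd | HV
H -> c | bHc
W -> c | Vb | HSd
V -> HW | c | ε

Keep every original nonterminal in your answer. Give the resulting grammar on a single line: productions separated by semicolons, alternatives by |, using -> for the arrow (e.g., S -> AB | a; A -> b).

S -> H | HV | bd; H -> c | bHc; V -> c | HW; W -> b | c | Vb | HSd

Nullable set: {V}.
S -> HV: V nullable, giving H | HV.
Drop V -> ε.
W -> Vb: V nullable, giving Vb | b.
Unchanged (no nullable symbols): S -> bd; H -> bHc; H -> c; V -> HW; V -> c; W -> HSd; W -> c.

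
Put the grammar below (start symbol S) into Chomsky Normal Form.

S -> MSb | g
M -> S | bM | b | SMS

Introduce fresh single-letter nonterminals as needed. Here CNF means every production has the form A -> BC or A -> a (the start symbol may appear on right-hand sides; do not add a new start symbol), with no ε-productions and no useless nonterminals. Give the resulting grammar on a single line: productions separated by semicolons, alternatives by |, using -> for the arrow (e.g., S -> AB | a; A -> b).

No ε-productions.
After unit-elimination: S -> g | MSb; M -> b | g | bM | MSb | SMS.
TERM: introduce A -> b and substitute in every rule of length ≥2.
BIN: M -> MSA becomes M -> MB, B -> SA; M -> SMS becomes M -> SC, C -> MS; S -> MSA becomes S -> MD, D -> SA.

S -> g | MD; A -> b; B -> SA; C -> MS; D -> SA; M -> b | g | AM | MB | SC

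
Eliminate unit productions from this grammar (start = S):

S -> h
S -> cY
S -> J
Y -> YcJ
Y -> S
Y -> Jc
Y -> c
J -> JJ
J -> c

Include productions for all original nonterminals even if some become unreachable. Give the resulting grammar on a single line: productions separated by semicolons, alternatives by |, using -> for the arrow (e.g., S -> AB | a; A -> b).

S -> c | h | JJ | cY; J -> c | JJ; Y -> c | h | JJ | Jc | cY | YcJ

Unit productions: S->J, Y->S.
Unit pairs (A ⇒* B via units): (S,J), (Y,J), (Y,S).
S: inherits non-unit rules of {J, S} → JJ | c | cY | h.
J: inherits non-unit rules of {J} → JJ | c.
Y: inherits non-unit rules of {J, S, Y} → JJ | Jc | YcJ | c | cY | h.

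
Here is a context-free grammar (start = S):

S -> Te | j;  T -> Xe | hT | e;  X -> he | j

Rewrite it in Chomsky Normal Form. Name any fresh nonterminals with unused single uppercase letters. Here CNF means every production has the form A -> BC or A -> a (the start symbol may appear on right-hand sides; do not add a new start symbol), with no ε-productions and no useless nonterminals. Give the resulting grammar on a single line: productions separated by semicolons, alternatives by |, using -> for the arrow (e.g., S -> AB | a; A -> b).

S -> j | TA; A -> e; B -> h; T -> e | BT | XA; X -> j | BA

No ε-productions.
No unit productions to eliminate.
TERM: introduce A -> e, B -> h and substitute in every rule of length ≥2.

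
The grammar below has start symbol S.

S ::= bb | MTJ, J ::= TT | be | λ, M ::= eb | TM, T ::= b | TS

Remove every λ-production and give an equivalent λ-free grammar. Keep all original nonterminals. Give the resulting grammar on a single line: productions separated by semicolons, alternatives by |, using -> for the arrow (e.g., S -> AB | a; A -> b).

S -> MT | bb | MTJ; J -> TT | be; M -> TM | eb; T -> b | TS

Nullable set: {J}.
S -> MTJ: J nullable, giving MT | MTJ.
Drop J -> λ.
Unchanged (no nullable symbols): S -> bb; J -> TT; J -> be; M -> TM; M -> eb; T -> TS; T -> b.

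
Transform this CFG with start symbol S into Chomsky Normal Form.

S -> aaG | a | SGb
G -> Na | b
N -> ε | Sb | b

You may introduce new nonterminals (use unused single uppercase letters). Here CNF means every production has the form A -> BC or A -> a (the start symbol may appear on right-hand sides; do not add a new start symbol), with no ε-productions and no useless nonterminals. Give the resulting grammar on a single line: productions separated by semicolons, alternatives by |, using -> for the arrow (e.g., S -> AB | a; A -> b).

Nullable: {N}; after ε-elimination: S -> a | SGb | aaG; G -> a | b | Na; N -> b | Sb.
No unit productions to eliminate.
TERM: introduce A -> a, B -> b and substitute in every rule of length ≥2.
BIN: S -> AAG becomes S -> AC, C -> AG; S -> SGB becomes S -> SD, D -> GB.

S -> a | AC | SD; A -> a; B -> b; C -> AG; D -> GB; G -> a | b | NA; N -> b | SB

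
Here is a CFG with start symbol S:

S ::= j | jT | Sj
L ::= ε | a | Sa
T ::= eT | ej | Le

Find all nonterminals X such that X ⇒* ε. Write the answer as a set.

{L}

Directly nullable (have an ε-rule): {L}.
Not nullable: S, T — each has a terminal in every rule's right-hand side or depends on a non-nullable symbol.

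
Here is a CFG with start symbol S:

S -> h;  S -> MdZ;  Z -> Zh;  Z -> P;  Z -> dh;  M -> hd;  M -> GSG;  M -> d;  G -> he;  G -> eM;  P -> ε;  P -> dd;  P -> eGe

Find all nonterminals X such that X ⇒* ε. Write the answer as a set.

Directly nullable (have an ε-rule): {P}.
Z is nullable via Z -> P (every symbol on the right is already known nullable).
Not nullable: G, M, S — each has a terminal in every rule's right-hand side or depends on a non-nullable symbol.

{P, Z}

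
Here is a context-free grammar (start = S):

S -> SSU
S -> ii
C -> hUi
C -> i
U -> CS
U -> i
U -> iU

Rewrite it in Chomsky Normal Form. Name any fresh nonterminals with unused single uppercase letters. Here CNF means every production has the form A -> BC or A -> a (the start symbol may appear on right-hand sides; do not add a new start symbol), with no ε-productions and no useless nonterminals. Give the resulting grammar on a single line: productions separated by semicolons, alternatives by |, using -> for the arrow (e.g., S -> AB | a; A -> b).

S -> BB | SE; A -> h; B -> i; C -> i | AD; D -> UB; E -> SU; U -> i | BU | CS

No ε-productions.
No unit productions to eliminate.
TERM: introduce A -> h, B -> i and substitute in every rule of length ≥2.
BIN: C -> AUB becomes C -> AD, D -> UB; S -> SSU becomes S -> SE, E -> SU.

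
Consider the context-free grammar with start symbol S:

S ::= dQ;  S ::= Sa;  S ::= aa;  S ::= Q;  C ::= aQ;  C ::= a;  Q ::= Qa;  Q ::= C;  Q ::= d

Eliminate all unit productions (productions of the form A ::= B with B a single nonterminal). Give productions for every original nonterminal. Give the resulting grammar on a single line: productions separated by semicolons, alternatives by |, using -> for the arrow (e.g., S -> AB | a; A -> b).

Unit productions: Q->C, S->Q.
Unit pairs (A ⇒* B via units): (Q,C), (S,C), (S,Q).
S: inherits non-unit rules of {C, Q, S} → Qa | Sa | a | aQ | aa | d | dQ.
C: inherits non-unit rules of {C} → a | aQ.
Q: inherits non-unit rules of {C, Q} → Qa | a | aQ | d.

S -> a | d | Qa | Sa | aQ | aa | dQ; C -> a | aQ; Q -> a | d | Qa | aQ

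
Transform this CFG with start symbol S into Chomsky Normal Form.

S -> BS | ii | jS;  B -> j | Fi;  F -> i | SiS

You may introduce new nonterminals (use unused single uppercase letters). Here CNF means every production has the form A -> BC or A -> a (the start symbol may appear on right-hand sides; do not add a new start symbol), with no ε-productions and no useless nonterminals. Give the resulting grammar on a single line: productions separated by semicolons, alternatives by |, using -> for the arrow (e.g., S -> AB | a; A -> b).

S -> AA | BS | CS; A -> i; B -> j | FA; C -> j; D -> AS; F -> i | SD

No ε-productions.
No unit productions to eliminate.
TERM: introduce A -> i, C -> j and substitute in every rule of length ≥2.
BIN: F -> SAS becomes F -> SD, D -> AS.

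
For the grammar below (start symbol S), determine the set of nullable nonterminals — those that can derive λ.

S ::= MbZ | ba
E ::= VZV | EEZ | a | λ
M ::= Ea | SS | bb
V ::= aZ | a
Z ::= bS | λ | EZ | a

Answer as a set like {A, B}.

{E, Z}

Directly nullable (have an ε-rule): {E, Z}.
Not nullable: M, S, V — each has a terminal in every rule's right-hand side or depends on a non-nullable symbol.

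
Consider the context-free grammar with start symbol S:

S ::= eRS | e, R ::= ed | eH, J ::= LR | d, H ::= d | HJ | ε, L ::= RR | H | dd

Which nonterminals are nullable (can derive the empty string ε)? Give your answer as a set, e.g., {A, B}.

Directly nullable (have an ε-rule): {H}.
L is nullable via L -> H (every symbol on the right is already known nullable).
Not nullable: J, R, S — each has a terminal in every rule's right-hand side or depends on a non-nullable symbol.

{H, L}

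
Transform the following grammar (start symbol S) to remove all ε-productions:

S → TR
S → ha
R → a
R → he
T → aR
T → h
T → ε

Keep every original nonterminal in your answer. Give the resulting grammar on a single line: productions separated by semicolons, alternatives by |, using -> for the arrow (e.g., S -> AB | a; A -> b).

S -> R | TR | ha; R -> a | he; T -> h | aR

Nullable set: {T}.
S -> TR: T nullable, giving R | TR.
Drop T -> ε.
Unchanged (no nullable symbols): S -> ha; R -> a; R -> he; T -> aR; T -> h.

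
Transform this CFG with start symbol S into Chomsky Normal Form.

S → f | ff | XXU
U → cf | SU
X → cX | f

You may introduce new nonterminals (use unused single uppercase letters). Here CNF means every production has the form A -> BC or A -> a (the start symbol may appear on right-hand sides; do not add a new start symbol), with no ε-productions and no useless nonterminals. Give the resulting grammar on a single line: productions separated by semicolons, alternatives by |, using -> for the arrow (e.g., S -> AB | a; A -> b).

S -> f | AA | XC; A -> f; B -> c; C -> XU; U -> BA | SU; X -> f | BX

No ε-productions.
No unit productions to eliminate.
TERM: introduce B -> c, A -> f and substitute in every rule of length ≥2.
BIN: S -> XXU becomes S -> XC, C -> XU.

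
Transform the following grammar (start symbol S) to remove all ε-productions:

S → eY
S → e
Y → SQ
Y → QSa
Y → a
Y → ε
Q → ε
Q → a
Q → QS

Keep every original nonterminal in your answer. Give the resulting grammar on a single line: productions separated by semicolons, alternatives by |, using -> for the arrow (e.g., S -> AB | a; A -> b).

S -> e | eY; Q -> S | a | QS; Y -> S | a | SQ | Sa | QSa

Nullable set: {Q, Y}.
S -> eY: Y nullable, giving e | eY.
Drop Q -> ε.
Q -> QS: Q nullable, giving QS | S.
Drop Y -> ε.
Y -> QSa: Q nullable, giving QSa | Sa.
Y -> SQ: Q nullable, giving S | SQ.
Unchanged (no nullable symbols): S -> e; Q -> a; Y -> a.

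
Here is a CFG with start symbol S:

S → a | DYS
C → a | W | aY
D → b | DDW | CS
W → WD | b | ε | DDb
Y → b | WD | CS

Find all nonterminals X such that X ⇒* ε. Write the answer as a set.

Directly nullable (have an ε-rule): {W}.
C is nullable via C -> W (every symbol on the right is already known nullable).
Not nullable: D, S, Y — each has a terminal in every rule's right-hand side or depends on a non-nullable symbol.

{C, W}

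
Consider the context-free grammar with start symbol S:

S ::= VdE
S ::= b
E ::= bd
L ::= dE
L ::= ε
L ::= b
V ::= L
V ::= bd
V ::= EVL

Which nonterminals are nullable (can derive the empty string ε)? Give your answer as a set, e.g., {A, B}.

{L, V}

Directly nullable (have an ε-rule): {L}.
V is nullable via V -> L (every symbol on the right is already known nullable).
Not nullable: E, S — each has a terminal in every rule's right-hand side or depends on a non-nullable symbol.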